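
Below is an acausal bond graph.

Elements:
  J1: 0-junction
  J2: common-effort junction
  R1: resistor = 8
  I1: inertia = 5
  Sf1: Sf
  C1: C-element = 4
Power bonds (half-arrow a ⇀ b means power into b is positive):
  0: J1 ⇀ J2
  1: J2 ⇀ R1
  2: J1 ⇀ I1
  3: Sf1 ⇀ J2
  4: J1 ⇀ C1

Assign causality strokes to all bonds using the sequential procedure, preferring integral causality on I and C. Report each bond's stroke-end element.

β0 →J2
β1 →R1
β2 →I1
β3 →Sf1
β4 →J1

#3 stroke at Sf1  (Sf1 (Sf) sets flow on bond)
#2 stroke at I1  (I1: I, integral causality)
#4 stroke at J1  (C1: C, integral causality)
#0 stroke at J2  (common-e at J1 fixed by 4)
#1 stroke at R1  (common-e at J2 fixed by 0)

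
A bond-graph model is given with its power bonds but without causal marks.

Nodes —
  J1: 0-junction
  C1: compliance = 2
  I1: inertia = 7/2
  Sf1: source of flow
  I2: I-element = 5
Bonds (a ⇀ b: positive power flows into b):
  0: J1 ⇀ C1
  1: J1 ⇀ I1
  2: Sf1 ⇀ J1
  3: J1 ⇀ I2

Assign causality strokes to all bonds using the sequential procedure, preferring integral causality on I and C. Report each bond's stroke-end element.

bond 2 →Sf1  (Sf1 (Sf) sets flow on bond)
bond 0 →J1  (C1: C, integral causality)
bond 1 →I1  (0-jn J1 has e-setter on 0)
bond 3 →I2  (0-jn J1 has e-setter on 0)

#0 stroke at J1
#1 stroke at I1
#2 stroke at Sf1
#3 stroke at I2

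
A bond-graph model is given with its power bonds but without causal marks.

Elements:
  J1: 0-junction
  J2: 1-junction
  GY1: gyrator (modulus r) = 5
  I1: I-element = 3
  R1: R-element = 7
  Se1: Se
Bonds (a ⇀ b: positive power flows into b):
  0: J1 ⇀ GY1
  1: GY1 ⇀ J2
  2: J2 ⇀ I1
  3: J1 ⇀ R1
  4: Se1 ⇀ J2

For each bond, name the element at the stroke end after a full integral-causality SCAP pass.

#4 →J2  (Se1 fixes effort; stroke away)
#2 →I1  (I1: I, integral causality)
#1 →J2  (J2: bond 2 brought flow, rest push out)
#0 →J1  (GY1: gyrator matches bond 1)
#3 →R1  (common-e at J1 fixed by 0)

bond 0 |J1
bond 1 |J2
bond 2 |I1
bond 3 |R1
bond 4 |J2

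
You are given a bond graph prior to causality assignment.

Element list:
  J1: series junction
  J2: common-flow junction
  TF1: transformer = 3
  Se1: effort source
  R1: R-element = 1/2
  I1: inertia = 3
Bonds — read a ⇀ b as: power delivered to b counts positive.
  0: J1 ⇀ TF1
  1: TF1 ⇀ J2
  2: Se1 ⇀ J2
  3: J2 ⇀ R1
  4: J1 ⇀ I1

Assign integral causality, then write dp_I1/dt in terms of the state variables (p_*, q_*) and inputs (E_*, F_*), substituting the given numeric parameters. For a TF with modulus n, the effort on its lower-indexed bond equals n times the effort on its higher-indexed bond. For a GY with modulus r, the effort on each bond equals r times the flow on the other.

#2 →J2  (Se1 (Se) sets effort on bond)
#4 →I1  (I1 outputs flow p/I1)
#0 →J1  (1-jn J1 has f-setter on 4)
#1 →TF1  (TF1 one-in-one-out from 0)
#3 →J2  (J2: bond 1 brought flow, rest push out)

dp_I1/dt = 3*E_Se1 - 3*p_I1/2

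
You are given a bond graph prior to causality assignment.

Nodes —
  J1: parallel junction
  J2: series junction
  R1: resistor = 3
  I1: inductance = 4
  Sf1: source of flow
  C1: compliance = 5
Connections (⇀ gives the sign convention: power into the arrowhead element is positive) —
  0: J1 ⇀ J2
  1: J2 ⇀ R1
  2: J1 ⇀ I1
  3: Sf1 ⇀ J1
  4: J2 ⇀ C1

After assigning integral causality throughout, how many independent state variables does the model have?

2  (C1, I1 all integral)

b3 |Sf1  (source Sf1 imposes f)
b2 |I1  (prefer integral on I1)
b0 |J1  (closing 0-jn rule on J1)
b1 |J2  (1-jn J2 has f-setter on 0)
b4 |J2  (J2 flow already set via bond 0)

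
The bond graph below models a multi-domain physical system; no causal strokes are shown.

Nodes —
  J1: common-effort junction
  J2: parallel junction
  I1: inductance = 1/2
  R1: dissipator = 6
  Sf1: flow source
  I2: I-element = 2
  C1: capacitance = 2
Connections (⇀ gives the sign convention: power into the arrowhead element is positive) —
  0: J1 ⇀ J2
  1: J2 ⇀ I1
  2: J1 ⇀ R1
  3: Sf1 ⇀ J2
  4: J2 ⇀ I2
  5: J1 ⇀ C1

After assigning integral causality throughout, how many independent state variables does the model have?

3  (C1, I1, I2 all integral)

bond 3 |Sf1  (source Sf1 imposes f)
bond 1 |I1  (prefer integral on I1)
bond 4 |I2  (I2 integral (f out))
bond 0 |J2  (J2 needs exactly one e-in)
bond 5 |J1  (prefer integral on C1)
bond 2 |R1  (0-jn J1 has e-setter on 5)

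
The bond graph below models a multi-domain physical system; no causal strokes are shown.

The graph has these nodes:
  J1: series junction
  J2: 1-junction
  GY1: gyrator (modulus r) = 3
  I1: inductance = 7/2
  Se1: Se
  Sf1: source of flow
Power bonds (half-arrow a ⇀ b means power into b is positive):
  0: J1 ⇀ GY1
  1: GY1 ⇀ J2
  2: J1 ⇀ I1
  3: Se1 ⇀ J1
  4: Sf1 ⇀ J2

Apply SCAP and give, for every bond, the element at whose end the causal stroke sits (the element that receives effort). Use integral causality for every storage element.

bond 3 |J1  (source Se1 imposes e)
bond 4 |Sf1  (source Sf1 imposes f)
bond 1 |J2  (1-jn J2 has f-setter on 4)
bond 0 |J1  (GY1 both-in/both-out from 1)
bond 2 |I1  (J1 needs exactly one f-in)

bond 0 →J1
bond 1 →J2
bond 2 →I1
bond 3 →J1
bond 4 →Sf1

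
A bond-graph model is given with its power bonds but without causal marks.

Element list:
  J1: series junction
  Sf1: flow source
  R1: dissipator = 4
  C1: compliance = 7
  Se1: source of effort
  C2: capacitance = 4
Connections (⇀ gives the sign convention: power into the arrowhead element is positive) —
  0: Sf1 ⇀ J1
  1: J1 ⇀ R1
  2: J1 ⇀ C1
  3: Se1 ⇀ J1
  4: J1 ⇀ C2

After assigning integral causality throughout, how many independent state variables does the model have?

b0 →Sf1  (Sf1: flow source, stroke at near end)
b3 →J1  (Se1 (Se) sets effort on bond)
b1 →J1  (common-f at J1 fixed by 0)
b2 →J1  (J1 flow already set via bond 0)
b4 →J1  (J1: bond 0 brought flow, rest push out)

2  (C1, C2 all integral)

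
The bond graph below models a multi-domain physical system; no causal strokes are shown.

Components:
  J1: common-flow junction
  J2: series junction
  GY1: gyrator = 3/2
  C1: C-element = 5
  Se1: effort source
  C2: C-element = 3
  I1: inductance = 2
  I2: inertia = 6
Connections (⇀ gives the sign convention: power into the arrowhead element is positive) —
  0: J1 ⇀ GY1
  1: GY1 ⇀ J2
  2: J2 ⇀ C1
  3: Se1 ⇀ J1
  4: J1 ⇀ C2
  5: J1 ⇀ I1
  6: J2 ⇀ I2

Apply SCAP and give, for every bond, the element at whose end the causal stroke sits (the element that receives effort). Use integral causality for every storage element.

#3 stroke at J1  (Se1 (Se) sets effort on bond)
#2 stroke at J2  (C1: C, integral causality)
#4 stroke at J1  (C2 integral (e out))
#5 stroke at I1  (I1: I, integral causality)
#0 stroke at J1  (common-f at J1 fixed by 5)
#1 stroke at J2  (GY1 both-in/both-out from 0)
#6 stroke at I2  (J2 needs exactly one f-in)

β0 stroke→J1
β1 stroke→J2
β2 stroke→J2
β3 stroke→J1
β4 stroke→J1
β5 stroke→I1
β6 stroke→I2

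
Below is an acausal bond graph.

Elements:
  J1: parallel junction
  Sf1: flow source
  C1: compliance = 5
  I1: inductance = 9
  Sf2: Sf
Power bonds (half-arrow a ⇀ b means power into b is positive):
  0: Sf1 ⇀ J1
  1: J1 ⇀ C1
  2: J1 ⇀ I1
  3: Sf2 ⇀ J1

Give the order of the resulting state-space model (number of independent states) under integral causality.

2  (C1, I1 all integral)

β0 stroke→Sf1  (source Sf1 imposes f)
β3 stroke→Sf2  (Sf2 fixes flow; stroke at Sf2)
β1 stroke→J1  (C1: C, integral causality)
β2 stroke→I1  (J1: bond 1 brought effort, rest push out)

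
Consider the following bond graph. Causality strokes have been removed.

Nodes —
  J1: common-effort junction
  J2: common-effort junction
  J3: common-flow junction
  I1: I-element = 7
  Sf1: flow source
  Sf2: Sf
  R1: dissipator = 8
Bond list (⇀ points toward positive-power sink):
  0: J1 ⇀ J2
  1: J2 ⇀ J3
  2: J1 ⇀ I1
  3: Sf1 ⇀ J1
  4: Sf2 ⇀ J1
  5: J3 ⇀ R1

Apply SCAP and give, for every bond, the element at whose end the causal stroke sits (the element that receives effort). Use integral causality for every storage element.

β3 |Sf1  (Sf1 (Sf) sets flow on bond)
β4 |Sf2  (Sf2 fixes flow; stroke at Sf2)
β2 |I1  (I1 integral (f out))
β0 |J1  (only one effort-in slot at J1)
β1 |J2  (only one effort-in slot at J2)
β5 |J3  (1-jn J3 has f-setter on 1)

β0 →J1
β1 →J2
β2 →I1
β3 →Sf1
β4 →Sf2
β5 →J3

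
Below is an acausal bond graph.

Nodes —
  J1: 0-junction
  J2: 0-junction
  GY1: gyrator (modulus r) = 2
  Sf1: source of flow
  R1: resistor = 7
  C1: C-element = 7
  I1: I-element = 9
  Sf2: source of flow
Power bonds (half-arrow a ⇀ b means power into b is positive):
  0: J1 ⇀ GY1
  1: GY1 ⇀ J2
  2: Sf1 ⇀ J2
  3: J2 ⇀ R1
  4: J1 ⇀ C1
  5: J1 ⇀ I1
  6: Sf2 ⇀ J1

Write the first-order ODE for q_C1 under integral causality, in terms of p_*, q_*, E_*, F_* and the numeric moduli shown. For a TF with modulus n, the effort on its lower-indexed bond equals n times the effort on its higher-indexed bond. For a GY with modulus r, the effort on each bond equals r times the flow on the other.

dq_C1/dt = -7*F_Sf1/2 + F_Sf2 - p_I1/9 - q_C1/4

#2 →Sf1  (Sf1 fixes flow; stroke at Sf1)
#6 →Sf2  (Sf2: flow source, stroke at near end)
#4 →J1  (C1: C, integral causality)
#0 →GY1  (J1: bond 4 brought effort, rest push out)
#5 →I1  (0-jn J1 has e-setter on 4)
#1 →GY1  (GY GY1: same side as bond 0)
#3 →J2  (J2: last free bond brings effort in)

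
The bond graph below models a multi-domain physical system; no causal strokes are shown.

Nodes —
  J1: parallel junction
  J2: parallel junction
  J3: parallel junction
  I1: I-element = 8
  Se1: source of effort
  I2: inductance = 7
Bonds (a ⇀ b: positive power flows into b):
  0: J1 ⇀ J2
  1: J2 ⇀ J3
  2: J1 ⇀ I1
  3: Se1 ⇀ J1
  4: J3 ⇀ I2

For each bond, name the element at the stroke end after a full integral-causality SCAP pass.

b0 stroke at J2
b1 stroke at J3
b2 stroke at I1
b3 stroke at J1
b4 stroke at I2

bond 3 →J1  (Se1 fixes effort; stroke away)
bond 0 →J2  (0-jn J1 has e-setter on 3)
bond 2 →I1  (common-e at J1 fixed by 3)
bond 1 →J3  (0-jn J2 has e-setter on 0)
bond 4 →I2  (J3: bond 1 brought effort, rest push out)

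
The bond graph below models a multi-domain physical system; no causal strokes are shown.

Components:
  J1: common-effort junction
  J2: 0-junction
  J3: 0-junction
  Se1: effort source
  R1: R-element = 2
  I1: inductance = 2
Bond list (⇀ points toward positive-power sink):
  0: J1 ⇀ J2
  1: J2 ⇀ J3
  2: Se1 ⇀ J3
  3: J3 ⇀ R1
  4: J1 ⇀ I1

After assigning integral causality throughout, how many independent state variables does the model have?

1  (I1 all integral)

#2 →J3  (Se1 fixes effort; stroke away)
#1 →J2  (J3 effort already set via bond 2)
#3 →R1  (J3 effort already set via bond 2)
#0 →J1  (common-e at J2 fixed by 1)
#4 →I1  (J1 effort already set via bond 0)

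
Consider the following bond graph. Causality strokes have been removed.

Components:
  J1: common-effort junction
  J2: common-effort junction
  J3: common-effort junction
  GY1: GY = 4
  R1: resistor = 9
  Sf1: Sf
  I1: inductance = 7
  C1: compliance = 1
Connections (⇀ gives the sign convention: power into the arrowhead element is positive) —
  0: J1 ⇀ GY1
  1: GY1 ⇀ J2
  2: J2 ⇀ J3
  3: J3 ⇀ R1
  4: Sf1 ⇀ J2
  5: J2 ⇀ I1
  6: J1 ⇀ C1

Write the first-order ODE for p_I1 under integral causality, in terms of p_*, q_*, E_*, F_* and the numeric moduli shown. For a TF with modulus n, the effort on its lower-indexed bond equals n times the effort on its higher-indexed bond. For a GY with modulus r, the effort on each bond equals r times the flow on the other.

dp_I1/dt = 9*F_Sf1 - 9*p_I1/7 + 9*q_C1/4

#4 →Sf1  (source Sf1 imposes f)
#5 →I1  (I1: I, integral causality)
#6 →J1  (C1 outputs effort q/C1)
#0 →GY1  (0-jn J1 has e-setter on 6)
#1 →GY1  (GY1 both-in/both-out from 0)
#2 →J2  (only one effort-in slot at J2)
#3 →J3  (closing 0-jn rule on J3)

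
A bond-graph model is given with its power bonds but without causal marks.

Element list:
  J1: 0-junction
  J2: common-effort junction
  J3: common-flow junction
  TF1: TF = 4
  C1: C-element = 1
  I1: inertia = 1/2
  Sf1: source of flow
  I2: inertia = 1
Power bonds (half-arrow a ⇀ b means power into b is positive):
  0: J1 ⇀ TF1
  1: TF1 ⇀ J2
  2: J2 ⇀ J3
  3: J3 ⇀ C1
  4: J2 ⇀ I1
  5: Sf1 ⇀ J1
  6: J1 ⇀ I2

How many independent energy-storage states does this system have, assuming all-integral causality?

bond 5 →Sf1  (source Sf1 imposes f)
bond 3 →J3  (prefer integral on C1)
bond 2 →J2  (J3: last free bond brings flow in)
bond 1 →TF1  (J2: bond 2 brought effort, rest push out)
bond 4 →I1  (J2: bond 2 brought effort, rest push out)
bond 0 →J1  (through TF1, causality passes straight; one stroke at TF1)
bond 6 →I2  (0-jn J1 has e-setter on 0)

3  (C1, I1, I2 all integral)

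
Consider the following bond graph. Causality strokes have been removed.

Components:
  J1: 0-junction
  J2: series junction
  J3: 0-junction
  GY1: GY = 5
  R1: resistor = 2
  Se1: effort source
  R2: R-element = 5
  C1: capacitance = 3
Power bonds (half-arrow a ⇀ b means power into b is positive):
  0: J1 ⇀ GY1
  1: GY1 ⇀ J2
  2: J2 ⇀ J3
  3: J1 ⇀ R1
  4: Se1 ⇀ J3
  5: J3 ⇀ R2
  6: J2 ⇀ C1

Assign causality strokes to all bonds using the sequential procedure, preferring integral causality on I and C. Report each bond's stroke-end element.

#4 stroke→J3  (Se1: effort source, stroke at far end)
#2 stroke→J2  (common-e at J3 fixed by 4)
#5 stroke→R2  (common-e at J3 fixed by 4)
#6 stroke→J2  (C1: C, integral causality)
#1 stroke→GY1  (only one flow-in slot at J2)
#0 stroke→GY1  (GY1 both-in/both-out from 1)
#3 stroke→J1  (J1 needs exactly one e-in)

b0 stroke→GY1
b1 stroke→GY1
b2 stroke→J2
b3 stroke→J1
b4 stroke→J3
b5 stroke→R2
b6 stroke→J2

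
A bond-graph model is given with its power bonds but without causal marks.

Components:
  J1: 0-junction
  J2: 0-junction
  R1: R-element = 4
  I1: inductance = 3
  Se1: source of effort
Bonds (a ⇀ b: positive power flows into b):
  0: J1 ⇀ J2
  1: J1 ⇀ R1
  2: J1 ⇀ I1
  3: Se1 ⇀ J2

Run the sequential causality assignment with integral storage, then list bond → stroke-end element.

b3 stroke at J2  (source Se1 imposes e)
b0 stroke at J1  (common-e at J2 fixed by 3)
b1 stroke at R1  (J1 effort already set via bond 0)
b2 stroke at I1  (0-jn J1 has e-setter on 0)

bond 0 →J1
bond 1 →R1
bond 2 →I1
bond 3 →J2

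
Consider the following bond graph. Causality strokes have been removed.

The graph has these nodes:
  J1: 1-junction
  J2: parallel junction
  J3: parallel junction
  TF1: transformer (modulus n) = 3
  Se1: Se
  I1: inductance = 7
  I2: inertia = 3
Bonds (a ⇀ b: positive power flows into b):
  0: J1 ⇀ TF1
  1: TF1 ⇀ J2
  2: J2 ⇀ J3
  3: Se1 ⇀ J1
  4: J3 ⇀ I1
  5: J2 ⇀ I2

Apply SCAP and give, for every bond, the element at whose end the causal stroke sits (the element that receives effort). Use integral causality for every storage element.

β0 stroke→TF1
β1 stroke→J2
β2 stroke→J3
β3 stroke→J1
β4 stroke→I1
β5 stroke→I2

β3 →J1  (Se1 (Se) sets effort on bond)
β0 →TF1  (J1 needs exactly one f-in)
β1 →J2  (through TF1, causality passes straight; one stroke at TF1)
β2 →J3  (common-e at J2 fixed by 1)
β5 →I2  (0-jn J2 has e-setter on 1)
β4 →I1  (common-e at J3 fixed by 2)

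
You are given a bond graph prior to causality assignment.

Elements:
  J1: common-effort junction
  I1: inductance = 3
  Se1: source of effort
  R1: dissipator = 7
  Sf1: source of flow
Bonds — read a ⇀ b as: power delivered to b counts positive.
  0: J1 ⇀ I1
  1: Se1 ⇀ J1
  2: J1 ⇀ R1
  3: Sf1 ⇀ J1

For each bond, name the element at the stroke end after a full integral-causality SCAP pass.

#1 →J1  (source Se1 imposes e)
#3 →Sf1  (Sf1: flow source, stroke at near end)
#0 →I1  (0-jn J1 has e-setter on 1)
#2 →R1  (J1: bond 1 brought effort, rest push out)

bond 0 |I1
bond 1 |J1
bond 2 |R1
bond 3 |Sf1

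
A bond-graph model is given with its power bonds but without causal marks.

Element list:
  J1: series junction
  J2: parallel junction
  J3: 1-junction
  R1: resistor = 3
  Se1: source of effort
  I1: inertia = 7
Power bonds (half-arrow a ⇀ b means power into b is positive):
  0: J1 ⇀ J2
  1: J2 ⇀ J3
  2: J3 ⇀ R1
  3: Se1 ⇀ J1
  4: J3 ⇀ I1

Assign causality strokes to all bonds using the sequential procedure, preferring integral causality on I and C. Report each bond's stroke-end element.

#3 →J1  (Se1 fixes effort; stroke away)
#0 →J2  (closing 1-jn rule on J1)
#1 →J3  (J2 effort already set via bond 0)
#4 →I1  (I1 outputs flow p/I1)
#2 →J3  (1-jn J3 has f-setter on 4)

b0 →J2
b1 →J3
b2 →J3
b3 →J1
b4 →I1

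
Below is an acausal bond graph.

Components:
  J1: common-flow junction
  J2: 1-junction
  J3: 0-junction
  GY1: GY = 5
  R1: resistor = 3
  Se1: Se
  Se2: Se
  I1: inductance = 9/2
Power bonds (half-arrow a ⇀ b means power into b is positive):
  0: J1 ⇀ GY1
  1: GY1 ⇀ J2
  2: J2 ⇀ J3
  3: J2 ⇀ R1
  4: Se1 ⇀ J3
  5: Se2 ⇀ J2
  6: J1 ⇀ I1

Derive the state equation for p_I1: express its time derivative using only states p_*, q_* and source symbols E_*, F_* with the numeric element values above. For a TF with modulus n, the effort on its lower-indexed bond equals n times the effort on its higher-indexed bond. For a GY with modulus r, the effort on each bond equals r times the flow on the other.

#4 stroke→J3  (source Se1 imposes e)
#5 stroke→J2  (Se2 (Se) sets effort on bond)
#2 stroke→J2  (0-jn J3 has e-setter on 4)
#6 stroke→I1  (prefer integral on I1)
#0 stroke→J1  (common-f at J1 fixed by 6)
#1 stroke→J2  (GY GY1: same side as bond 0)
#3 stroke→R1  (J2: last free bond brings flow in)

dp_I1/dt = 5*E_Se1/3 - 5*E_Se2/3 - 50*p_I1/27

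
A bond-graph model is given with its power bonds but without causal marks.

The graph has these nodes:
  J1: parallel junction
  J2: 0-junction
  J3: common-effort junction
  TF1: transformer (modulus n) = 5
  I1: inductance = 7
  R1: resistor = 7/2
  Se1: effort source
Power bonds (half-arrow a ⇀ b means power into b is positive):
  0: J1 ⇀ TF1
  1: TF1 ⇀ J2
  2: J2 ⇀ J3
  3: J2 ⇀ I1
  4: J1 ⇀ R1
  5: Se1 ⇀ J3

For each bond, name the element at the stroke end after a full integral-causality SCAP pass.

#0 stroke→J1
#1 stroke→TF1
#2 stroke→J2
#3 stroke→I1
#4 stroke→R1
#5 stroke→J3

β5 |J3  (Se1 fixes effort; stroke away)
β2 |J2  (J3 effort already set via bond 5)
β1 |TF1  (common-e at J2 fixed by 2)
β3 |I1  (J2: bond 2 brought effort, rest push out)
β0 |J1  (through TF1, causality passes straight; one stroke at TF1)
β4 |R1  (common-e at J1 fixed by 0)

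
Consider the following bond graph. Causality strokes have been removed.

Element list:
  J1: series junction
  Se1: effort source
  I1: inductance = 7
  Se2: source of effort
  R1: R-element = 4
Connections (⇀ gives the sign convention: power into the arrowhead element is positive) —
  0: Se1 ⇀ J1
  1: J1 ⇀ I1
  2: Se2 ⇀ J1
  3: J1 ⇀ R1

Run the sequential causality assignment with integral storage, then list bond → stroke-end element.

bond 0 →J1  (Se1: effort source, stroke at far end)
bond 2 →J1  (Se2 (Se) sets effort on bond)
bond 1 →I1  (I1 integral (f out))
bond 3 →J1  (J1 flow already set via bond 1)

#0 →J1
#1 →I1
#2 →J1
#3 →J1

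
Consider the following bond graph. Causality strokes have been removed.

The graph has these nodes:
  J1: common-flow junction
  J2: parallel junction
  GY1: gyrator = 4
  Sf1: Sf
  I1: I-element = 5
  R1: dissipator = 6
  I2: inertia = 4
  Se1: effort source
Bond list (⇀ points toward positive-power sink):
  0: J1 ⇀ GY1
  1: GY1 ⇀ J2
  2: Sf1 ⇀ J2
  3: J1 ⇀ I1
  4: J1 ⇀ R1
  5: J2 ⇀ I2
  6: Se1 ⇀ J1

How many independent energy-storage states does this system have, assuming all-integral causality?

2  (I1, I2 all integral)

β2 stroke→Sf1  (Sf1 (Sf) sets flow on bond)
β6 stroke→J1  (Se1 (Se) sets effort on bond)
β3 stroke→I1  (I1 outputs flow p/I1)
β0 stroke→J1  (J1: bond 3 brought flow, rest push out)
β4 stroke→J1  (J1 flow already set via bond 3)
β1 stroke→J2  (GY1 both-in/both-out from 0)
β5 stroke→I2  (0-jn J2 has e-setter on 1)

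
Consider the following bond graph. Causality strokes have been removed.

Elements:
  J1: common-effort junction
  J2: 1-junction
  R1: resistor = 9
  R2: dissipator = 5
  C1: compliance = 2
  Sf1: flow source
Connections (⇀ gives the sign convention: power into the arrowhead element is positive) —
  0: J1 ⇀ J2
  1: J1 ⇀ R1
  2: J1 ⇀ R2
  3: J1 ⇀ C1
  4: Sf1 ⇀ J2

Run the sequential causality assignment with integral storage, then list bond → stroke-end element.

b0 →J2
b1 →R1
b2 →R2
b3 →J1
b4 →Sf1

#4 stroke→Sf1  (Sf1 (Sf) sets flow on bond)
#0 stroke→J2  (J2 flow already set via bond 4)
#3 stroke→J1  (C1: C, integral causality)
#1 stroke→R1  (J1 effort already set via bond 3)
#2 stroke→R2  (0-jn J1 has e-setter on 3)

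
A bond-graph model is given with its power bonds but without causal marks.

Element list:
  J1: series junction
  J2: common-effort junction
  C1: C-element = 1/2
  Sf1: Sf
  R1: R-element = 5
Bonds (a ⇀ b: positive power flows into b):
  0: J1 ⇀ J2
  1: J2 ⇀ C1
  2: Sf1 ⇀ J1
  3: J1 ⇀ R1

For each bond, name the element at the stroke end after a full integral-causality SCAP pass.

β2 stroke at Sf1  (Sf1 fixes flow; stroke at Sf1)
β0 stroke at J1  (1-jn J1 has f-setter on 2)
β3 stroke at J1  (J1: bond 2 brought flow, rest push out)
β1 stroke at J2  (J2 needs exactly one e-in)

bond 0 |J1
bond 1 |J2
bond 2 |Sf1
bond 3 |J1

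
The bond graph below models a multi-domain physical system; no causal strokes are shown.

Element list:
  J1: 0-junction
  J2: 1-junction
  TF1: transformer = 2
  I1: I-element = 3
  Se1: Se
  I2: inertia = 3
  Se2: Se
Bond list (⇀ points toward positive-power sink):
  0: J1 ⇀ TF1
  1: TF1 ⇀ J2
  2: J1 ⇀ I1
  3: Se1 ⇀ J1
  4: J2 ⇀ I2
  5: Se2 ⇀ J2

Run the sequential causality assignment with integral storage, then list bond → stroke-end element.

#0 →TF1
#1 →J2
#2 →I1
#3 →J1
#4 →I2
#5 →J2

bond 3 stroke→J1  (Se1 fixes effort; stroke away)
bond 5 stroke→J2  (Se2: effort source, stroke at far end)
bond 0 stroke→TF1  (J1 effort already set via bond 3)
bond 2 stroke→I1  (J1 effort already set via bond 3)
bond 1 stroke→J2  (through TF1, causality passes straight; one stroke at TF1)
bond 4 stroke→I2  (closing 1-jn rule on J2)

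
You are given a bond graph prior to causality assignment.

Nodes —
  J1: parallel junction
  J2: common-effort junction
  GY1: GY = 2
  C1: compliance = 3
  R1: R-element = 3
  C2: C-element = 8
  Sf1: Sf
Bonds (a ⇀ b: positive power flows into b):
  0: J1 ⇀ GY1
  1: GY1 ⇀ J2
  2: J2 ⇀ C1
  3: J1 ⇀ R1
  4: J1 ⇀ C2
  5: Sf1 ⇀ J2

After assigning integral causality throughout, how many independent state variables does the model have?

2  (C1, C2 all integral)

#5 |Sf1  (Sf1: flow source, stroke at near end)
#2 |J2  (C1 outputs effort q/C1)
#1 |GY1  (J2: bond 2 brought effort, rest push out)
#0 |GY1  (GY GY1: same side as bond 1)
#4 |J1  (prefer integral on C2)
#3 |R1  (0-jn J1 has e-setter on 4)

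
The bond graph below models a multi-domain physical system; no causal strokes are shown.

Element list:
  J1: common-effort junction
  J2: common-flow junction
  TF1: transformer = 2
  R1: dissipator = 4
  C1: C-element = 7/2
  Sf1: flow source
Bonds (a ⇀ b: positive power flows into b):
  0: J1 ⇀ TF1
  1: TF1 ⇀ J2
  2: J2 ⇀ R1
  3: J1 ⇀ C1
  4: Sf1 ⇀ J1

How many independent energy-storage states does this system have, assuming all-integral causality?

β4 →Sf1  (Sf1 fixes flow; stroke at Sf1)
β3 →J1  (C1 outputs effort q/C1)
β0 →TF1  (common-e at J1 fixed by 3)
β1 →J2  (through TF1, causality passes straight; one stroke at TF1)
β2 →R1  (J2 needs exactly one f-in)

1  (C1 all integral)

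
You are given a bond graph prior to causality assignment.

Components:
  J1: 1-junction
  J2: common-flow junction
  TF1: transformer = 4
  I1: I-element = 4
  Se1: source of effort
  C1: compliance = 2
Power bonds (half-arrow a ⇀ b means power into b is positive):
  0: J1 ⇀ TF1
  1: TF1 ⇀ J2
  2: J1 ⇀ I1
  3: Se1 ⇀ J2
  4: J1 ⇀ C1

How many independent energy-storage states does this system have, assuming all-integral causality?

bond 3 |J2  (Se1: effort source, stroke at far end)
bond 1 |TF1  (closing 1-jn rule on J2)
bond 0 |J1  (TF1 one-in-one-out from 1)
bond 2 |I1  (prefer integral on I1)
bond 4 |J1  (J1 flow already set via bond 2)

2  (C1, I1 all integral)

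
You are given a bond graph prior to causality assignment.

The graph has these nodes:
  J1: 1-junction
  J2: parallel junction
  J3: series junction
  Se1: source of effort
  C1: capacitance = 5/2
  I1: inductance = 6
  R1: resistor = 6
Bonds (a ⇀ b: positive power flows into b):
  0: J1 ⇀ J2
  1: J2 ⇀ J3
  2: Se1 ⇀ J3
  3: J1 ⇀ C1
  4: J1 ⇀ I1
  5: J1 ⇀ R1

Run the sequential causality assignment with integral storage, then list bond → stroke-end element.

bond 0 stroke at J1
bond 1 stroke at J2
bond 2 stroke at J3
bond 3 stroke at J1
bond 4 stroke at I1
bond 5 stroke at J1

#2 →J3  (Se1 (Se) sets effort on bond)
#1 →J2  (J3 needs exactly one f-in)
#0 →J1  (0-jn J2 has e-setter on 1)
#3 →J1  (C1: C, integral causality)
#4 →I1  (prefer integral on I1)
#5 →J1  (J1: bond 4 brought flow, rest push out)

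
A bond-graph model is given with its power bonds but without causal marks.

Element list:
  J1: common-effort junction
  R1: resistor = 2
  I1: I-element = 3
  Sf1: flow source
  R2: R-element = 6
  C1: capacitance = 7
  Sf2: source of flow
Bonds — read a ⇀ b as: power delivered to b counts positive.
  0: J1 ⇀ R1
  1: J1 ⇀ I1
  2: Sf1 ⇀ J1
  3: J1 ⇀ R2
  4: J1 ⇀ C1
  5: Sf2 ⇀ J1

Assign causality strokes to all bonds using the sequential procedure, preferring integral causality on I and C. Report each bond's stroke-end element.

#0 stroke at R1
#1 stroke at I1
#2 stroke at Sf1
#3 stroke at R2
#4 stroke at J1
#5 stroke at Sf2

b2 →Sf1  (source Sf1 imposes f)
b5 →Sf2  (Sf2 (Sf) sets flow on bond)
b1 →I1  (I1: I, integral causality)
b4 →J1  (prefer integral on C1)
b0 →R1  (J1 effort already set via bond 4)
b3 →R2  (J1 effort already set via bond 4)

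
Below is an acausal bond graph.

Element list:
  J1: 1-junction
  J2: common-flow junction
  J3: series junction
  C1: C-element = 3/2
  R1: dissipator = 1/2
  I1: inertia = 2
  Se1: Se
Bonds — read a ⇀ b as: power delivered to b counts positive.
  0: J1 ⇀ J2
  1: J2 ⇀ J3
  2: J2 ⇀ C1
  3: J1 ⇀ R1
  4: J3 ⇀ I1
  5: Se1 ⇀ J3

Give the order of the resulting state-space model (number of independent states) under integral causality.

2  (C1, I1 all integral)

#5 stroke at J3  (Se1 fixes effort; stroke away)
#2 stroke at J2  (C1: C, integral causality)
#4 stroke at I1  (I1: I, integral causality)
#1 stroke at J3  (common-f at J3 fixed by 4)
#0 stroke at J2  (J2 flow already set via bond 1)
#3 stroke at J1  (J1: bond 0 brought flow, rest push out)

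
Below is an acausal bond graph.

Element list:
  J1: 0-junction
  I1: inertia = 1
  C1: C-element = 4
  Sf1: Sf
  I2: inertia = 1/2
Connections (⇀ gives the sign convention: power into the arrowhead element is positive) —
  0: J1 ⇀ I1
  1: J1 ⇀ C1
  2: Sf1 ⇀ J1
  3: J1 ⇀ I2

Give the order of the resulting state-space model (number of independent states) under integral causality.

b2 →Sf1  (Sf1: flow source, stroke at near end)
b0 →I1  (I1 integral (f out))
b1 →J1  (C1 integral (e out))
b3 →I2  (J1 effort already set via bond 1)

3  (C1, I1, I2 all integral)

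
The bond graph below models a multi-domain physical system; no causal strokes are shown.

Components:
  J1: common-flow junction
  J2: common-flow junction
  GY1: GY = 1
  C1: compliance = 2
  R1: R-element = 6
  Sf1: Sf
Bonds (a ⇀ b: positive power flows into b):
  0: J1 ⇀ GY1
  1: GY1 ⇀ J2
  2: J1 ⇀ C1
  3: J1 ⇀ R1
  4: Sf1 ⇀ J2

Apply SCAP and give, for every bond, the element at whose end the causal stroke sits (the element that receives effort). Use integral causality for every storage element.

#0 stroke→J1
#1 stroke→J2
#2 stroke→J1
#3 stroke→R1
#4 stroke→Sf1

#4 stroke at Sf1  (Sf1 (Sf) sets flow on bond)
#1 stroke at J2  (J2 flow already set via bond 4)
#0 stroke at J1  (GY GY1: same side as bond 1)
#2 stroke at J1  (C1 outputs effort q/C1)
#3 stroke at R1  (J1 needs exactly one f-in)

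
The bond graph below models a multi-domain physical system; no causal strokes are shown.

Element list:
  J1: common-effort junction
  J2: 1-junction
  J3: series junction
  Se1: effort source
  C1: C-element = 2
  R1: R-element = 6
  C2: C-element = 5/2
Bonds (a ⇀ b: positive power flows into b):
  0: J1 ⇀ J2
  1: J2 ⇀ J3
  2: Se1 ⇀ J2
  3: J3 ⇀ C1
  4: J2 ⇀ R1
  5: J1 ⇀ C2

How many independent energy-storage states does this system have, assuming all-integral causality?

#2 →J2  (source Se1 imposes e)
#3 →J3  (C1 integral (e out))
#1 →J2  (J3 needs exactly one f-in)
#5 →J1  (C2 integral (e out))
#0 →J2  (J1: bond 5 brought effort, rest push out)
#4 →R1  (only one flow-in slot at J2)

2  (C1, C2 all integral)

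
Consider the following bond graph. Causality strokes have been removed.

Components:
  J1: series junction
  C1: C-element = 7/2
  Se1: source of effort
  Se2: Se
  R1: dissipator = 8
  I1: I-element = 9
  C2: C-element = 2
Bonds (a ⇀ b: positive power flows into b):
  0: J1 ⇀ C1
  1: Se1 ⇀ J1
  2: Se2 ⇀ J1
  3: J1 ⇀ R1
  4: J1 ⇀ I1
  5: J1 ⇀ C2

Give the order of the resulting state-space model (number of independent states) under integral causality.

b1 stroke→J1  (Se1 fixes effort; stroke away)
b2 stroke→J1  (Se2: effort source, stroke at far end)
b0 stroke→J1  (C1: C, integral causality)
b4 stroke→I1  (I1: I, integral causality)
b3 stroke→J1  (J1: bond 4 brought flow, rest push out)
b5 stroke→J1  (1-jn J1 has f-setter on 4)

3  (C1, C2, I1 all integral)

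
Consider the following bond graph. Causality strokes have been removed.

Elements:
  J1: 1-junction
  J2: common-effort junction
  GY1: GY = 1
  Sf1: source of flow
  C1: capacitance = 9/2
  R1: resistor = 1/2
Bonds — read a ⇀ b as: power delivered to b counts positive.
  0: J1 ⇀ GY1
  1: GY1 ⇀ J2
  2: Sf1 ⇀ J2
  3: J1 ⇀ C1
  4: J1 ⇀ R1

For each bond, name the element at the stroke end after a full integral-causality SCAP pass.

#0 stroke at J1
#1 stroke at J2
#2 stroke at Sf1
#3 stroke at J1
#4 stroke at R1

β2 stroke at Sf1  (source Sf1 imposes f)
β1 stroke at J2  (J2 needs exactly one e-in)
β0 stroke at J1  (GY1: gyrator matches bond 1)
β3 stroke at J1  (prefer integral on C1)
β4 stroke at R1  (only one flow-in slot at J1)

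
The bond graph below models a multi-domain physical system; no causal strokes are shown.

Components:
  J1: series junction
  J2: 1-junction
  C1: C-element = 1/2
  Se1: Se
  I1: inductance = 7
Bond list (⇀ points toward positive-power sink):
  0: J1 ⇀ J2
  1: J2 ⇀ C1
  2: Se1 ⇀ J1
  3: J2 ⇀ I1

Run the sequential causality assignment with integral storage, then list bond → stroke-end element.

β0 stroke→J2
β1 stroke→J2
β2 stroke→J1
β3 stroke→I1

β2 stroke at J1  (Se1 fixes effort; stroke away)
β0 stroke at J2  (J1 needs exactly one f-in)
β1 stroke at J2  (prefer integral on C1)
β3 stroke at I1  (J2: last free bond brings flow in)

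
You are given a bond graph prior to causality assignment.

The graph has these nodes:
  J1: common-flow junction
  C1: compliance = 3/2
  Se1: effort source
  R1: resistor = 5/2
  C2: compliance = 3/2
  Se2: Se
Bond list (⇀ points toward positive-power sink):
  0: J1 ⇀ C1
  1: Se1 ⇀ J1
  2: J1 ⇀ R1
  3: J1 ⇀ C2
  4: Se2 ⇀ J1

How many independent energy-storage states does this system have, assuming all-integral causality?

2  (C1, C2 all integral)

#1 |J1  (Se1: effort source, stroke at far end)
#4 |J1  (Se2: effort source, stroke at far end)
#0 |J1  (prefer integral on C1)
#3 |J1  (C2 outputs effort q/C2)
#2 |R1  (only one flow-in slot at J1)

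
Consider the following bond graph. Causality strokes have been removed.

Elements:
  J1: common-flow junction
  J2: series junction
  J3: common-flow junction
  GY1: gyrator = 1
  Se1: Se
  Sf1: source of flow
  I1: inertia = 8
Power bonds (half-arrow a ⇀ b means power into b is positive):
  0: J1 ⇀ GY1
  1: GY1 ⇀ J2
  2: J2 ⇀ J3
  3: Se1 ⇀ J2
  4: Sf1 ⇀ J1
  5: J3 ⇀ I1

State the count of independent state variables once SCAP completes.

1  (I1 all integral)

bond 3 stroke→J2  (Se1 fixes effort; stroke away)
bond 4 stroke→Sf1  (Sf1 (Sf) sets flow on bond)
bond 0 stroke→J1  (J1 flow already set via bond 4)
bond 1 stroke→J2  (GY1 both-in/both-out from 0)
bond 2 stroke→J3  (closing 1-jn rule on J2)
bond 5 stroke→I1  (J3: last free bond brings flow in)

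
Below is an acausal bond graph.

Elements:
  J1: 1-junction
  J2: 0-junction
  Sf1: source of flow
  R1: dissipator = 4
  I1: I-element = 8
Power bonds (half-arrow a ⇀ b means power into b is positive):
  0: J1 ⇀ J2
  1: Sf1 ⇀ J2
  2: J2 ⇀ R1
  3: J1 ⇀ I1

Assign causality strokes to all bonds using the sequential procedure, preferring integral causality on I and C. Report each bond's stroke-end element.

β1 stroke→Sf1  (source Sf1 imposes f)
β3 stroke→I1  (I1 outputs flow p/I1)
β0 stroke→J1  (1-jn J1 has f-setter on 3)
β2 stroke→J2  (J2: last free bond brings effort in)

β0 |J1
β1 |Sf1
β2 |J2
β3 |I1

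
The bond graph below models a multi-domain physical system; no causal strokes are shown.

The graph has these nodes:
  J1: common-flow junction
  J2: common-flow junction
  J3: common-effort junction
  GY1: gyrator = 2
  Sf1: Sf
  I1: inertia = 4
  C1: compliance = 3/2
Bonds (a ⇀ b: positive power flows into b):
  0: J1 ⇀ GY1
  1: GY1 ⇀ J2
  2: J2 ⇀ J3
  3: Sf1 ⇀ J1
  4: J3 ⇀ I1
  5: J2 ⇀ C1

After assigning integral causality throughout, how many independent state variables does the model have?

2  (C1, I1 all integral)

bond 3 →Sf1  (Sf1 fixes flow; stroke at Sf1)
bond 0 →J1  (J1: bond 3 brought flow, rest push out)
bond 1 →J2  (GY1: gyrator matches bond 0)
bond 4 →I1  (I1 integral (f out))
bond 2 →J3  (J3 needs exactly one e-in)
bond 5 →J2  (J2 flow already set via bond 2)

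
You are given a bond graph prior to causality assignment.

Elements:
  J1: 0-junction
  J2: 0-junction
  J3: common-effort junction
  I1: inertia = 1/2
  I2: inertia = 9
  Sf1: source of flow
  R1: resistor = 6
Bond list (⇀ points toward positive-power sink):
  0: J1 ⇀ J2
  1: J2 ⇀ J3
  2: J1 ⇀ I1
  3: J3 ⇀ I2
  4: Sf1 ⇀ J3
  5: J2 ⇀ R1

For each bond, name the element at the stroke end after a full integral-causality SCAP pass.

bond 4 stroke at Sf1  (Sf1 fixes flow; stroke at Sf1)
bond 2 stroke at I1  (prefer integral on I1)
bond 0 stroke at J1  (only one effort-in slot at J1)
bond 3 stroke at I2  (I2: I, integral causality)
bond 1 stroke at J3  (closing 0-jn rule on J3)
bond 5 stroke at J2  (J2 needs exactly one e-in)

#0 stroke at J1
#1 stroke at J3
#2 stroke at I1
#3 stroke at I2
#4 stroke at Sf1
#5 stroke at J2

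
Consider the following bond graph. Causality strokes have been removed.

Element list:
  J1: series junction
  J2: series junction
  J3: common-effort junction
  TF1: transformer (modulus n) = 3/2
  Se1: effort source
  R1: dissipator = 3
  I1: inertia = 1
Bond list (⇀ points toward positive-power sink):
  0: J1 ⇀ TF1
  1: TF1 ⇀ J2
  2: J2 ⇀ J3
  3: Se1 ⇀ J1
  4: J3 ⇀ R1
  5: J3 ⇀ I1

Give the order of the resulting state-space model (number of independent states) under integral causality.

1  (I1 all integral)

#3 stroke→J1  (Se1 fixes effort; stroke away)
#0 stroke→TF1  (J1: last free bond brings flow in)
#1 stroke→J2  (TF TF1: opposite of bond 0)
#2 stroke→J3  (J2: last free bond brings flow in)
#4 stroke→R1  (common-e at J3 fixed by 2)
#5 stroke→I1  (0-jn J3 has e-setter on 2)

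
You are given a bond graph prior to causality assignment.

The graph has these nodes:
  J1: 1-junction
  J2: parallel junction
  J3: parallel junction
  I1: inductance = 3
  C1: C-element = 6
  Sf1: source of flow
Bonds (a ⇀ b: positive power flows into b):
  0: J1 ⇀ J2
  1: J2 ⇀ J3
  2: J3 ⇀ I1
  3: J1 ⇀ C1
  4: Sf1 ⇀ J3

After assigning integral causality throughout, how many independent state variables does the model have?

b4 →Sf1  (Sf1 fixes flow; stroke at Sf1)
b2 →I1  (I1 integral (f out))
b1 →J3  (J3: last free bond brings effort in)
b0 →J2  (only one effort-in slot at J2)
b3 →J1  (common-f at J1 fixed by 0)

2  (C1, I1 all integral)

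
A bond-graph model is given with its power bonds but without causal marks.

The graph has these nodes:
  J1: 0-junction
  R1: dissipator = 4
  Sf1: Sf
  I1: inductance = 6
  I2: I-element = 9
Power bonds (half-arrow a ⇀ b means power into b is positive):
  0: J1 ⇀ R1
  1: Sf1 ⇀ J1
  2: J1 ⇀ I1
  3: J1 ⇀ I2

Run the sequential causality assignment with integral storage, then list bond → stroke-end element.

#1 stroke at Sf1  (Sf1: flow source, stroke at near end)
#2 stroke at I1  (I1: I, integral causality)
#3 stroke at I2  (prefer integral on I2)
#0 stroke at J1  (J1 needs exactly one e-in)

bond 0 →J1
bond 1 →Sf1
bond 2 →I1
bond 3 →I2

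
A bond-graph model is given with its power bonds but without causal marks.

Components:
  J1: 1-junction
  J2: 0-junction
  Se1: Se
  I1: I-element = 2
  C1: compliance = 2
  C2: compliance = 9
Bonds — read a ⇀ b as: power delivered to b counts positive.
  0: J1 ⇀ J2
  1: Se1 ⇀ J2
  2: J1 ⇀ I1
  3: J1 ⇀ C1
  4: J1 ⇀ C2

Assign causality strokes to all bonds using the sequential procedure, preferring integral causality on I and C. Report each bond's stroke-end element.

β1 →J2  (source Se1 imposes e)
β0 →J1  (common-e at J2 fixed by 1)
β2 →I1  (prefer integral on I1)
β3 →J1  (1-jn J1 has f-setter on 2)
β4 →J1  (J1 flow already set via bond 2)

β0 |J1
β1 |J2
β2 |I1
β3 |J1
β4 |J1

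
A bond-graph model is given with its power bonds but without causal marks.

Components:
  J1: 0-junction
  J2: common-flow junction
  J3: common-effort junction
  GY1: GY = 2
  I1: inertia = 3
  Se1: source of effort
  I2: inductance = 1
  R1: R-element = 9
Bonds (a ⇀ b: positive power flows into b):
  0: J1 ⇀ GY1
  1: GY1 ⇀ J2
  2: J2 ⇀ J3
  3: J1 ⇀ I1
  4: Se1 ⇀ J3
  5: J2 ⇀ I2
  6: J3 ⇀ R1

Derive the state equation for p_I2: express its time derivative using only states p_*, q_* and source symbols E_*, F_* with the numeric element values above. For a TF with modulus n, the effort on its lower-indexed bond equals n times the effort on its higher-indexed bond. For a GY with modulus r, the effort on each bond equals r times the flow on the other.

dp_I2/dt = -E_Se1 - 2*p_I1/3

#4 →J3  (Se1 (Se) sets effort on bond)
#2 →J2  (J3 effort already set via bond 4)
#6 →R1  (J3 effort already set via bond 4)
#3 →I1  (I1 integral (f out))
#0 →J1  (J1 needs exactly one e-in)
#1 →J2  (through GY1, causality inverts; strokes same side of GY1)
#5 →I2  (only one flow-in slot at J2)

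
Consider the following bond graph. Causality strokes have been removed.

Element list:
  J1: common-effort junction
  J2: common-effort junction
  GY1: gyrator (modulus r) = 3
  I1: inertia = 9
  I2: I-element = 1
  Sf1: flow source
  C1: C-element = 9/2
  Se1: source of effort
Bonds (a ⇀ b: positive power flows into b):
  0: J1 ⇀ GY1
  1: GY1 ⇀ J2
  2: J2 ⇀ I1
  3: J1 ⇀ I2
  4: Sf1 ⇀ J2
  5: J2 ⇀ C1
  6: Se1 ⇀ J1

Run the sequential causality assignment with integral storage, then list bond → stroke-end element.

#4 →Sf1  (Sf1: flow source, stroke at near end)
#6 →J1  (source Se1 imposes e)
#0 →GY1  (J1: bond 6 brought effort, rest push out)
#3 →I2  (0-jn J1 has e-setter on 6)
#1 →GY1  (GY1 both-in/both-out from 0)
#2 →I1  (I1 integral (f out))
#5 →J2  (J2 needs exactly one e-in)

#0 →GY1
#1 →GY1
#2 →I1
#3 →I2
#4 →Sf1
#5 →J2
#6 →J1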